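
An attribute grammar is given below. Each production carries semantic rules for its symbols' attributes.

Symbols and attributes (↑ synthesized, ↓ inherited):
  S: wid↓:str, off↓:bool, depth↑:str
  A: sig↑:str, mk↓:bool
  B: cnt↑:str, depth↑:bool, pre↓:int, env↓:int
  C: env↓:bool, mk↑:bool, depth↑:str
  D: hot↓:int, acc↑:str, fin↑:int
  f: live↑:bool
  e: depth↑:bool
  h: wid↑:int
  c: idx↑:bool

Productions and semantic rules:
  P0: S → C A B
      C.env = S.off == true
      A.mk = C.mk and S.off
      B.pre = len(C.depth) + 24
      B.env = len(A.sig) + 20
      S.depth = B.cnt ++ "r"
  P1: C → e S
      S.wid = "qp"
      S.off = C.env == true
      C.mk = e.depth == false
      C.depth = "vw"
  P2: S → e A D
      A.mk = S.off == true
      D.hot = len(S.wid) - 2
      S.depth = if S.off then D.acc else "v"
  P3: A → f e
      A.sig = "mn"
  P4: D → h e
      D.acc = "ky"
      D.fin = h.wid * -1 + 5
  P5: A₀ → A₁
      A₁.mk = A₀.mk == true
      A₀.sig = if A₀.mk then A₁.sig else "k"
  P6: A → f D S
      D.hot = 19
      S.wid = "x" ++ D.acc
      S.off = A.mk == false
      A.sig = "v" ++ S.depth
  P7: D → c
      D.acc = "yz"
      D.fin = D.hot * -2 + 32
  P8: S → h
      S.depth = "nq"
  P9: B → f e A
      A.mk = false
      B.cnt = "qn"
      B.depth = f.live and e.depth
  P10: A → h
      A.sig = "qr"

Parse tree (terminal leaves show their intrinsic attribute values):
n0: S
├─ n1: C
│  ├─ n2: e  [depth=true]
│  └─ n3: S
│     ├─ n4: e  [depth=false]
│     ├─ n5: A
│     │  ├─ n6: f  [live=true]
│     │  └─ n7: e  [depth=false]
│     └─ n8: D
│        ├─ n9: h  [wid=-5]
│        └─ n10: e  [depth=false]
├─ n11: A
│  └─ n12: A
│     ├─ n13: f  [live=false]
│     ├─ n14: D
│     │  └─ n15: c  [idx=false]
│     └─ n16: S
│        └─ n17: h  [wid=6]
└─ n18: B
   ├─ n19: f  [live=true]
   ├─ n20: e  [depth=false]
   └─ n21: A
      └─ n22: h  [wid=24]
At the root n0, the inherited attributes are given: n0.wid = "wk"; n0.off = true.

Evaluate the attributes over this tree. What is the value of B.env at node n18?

1. n0.wid = "wk"  [given at root]
2. n0.off = true  [given at root]
3. n1.env = true  [S.off == true]
4. n2.depth = true  [terminal]
5. n3.wid = "qp"  ["qp"]
6. n3.off = true  [C.env == true]
7. n4.depth = false  [terminal]
8. n5.mk = true  [S.off == true]
9. n6.live = true  [terminal]
10. n7.depth = false  [terminal]
11. n5.sig = "mn"  ["mn"]
12. n8.hot = 0  [len(S.wid) - 2]
13. n9.wid = -5  [terminal]
14. n10.depth = false  [terminal]
15. n8.acc = "ky"  ["ky"]
16. n8.fin = 10  [h.wid * -1 + 5]
17. n3.depth = "ky"  [if S.off then D.acc else "v"]
18. n1.mk = false  [e.depth == false]
19. n1.depth = "vw"  ["vw"]
20. n11.mk = false  [C.mk and S.off]
21. n12.mk = false  [A₀.mk == true]
22. n13.live = false  [terminal]
23. n14.hot = 19  [19]
24. n15.idx = false  [terminal]
25. n14.acc = "yz"  ["yz"]
26. n14.fin = -6  [D.hot * -2 + 32]
27. n16.wid = "xyz"  ["x" ++ D.acc]
28. n16.off = true  [A.mk == false]
29. n17.wid = 6  [terminal]
30. n16.depth = "nq"  ["nq"]
31. n12.sig = "vnq"  ["v" ++ S.depth]
32. n11.sig = "k"  [if A₀.mk then A₁.sig else "k"]
33. n18.pre = 26  [len(C.depth) + 24]
34. n18.env = 21  [len(A.sig) + 20]
35. n19.live = true  [terminal]
36. n20.depth = false  [terminal]
37. n21.mk = false  [false]
38. n22.wid = 24  [terminal]
39. n21.sig = "qr"  ["qr"]
40. n18.cnt = "qn"  ["qn"]
41. n18.depth = false  [f.live and e.depth]
42. n0.depth = "qnr"  [B.cnt ++ "r"]

21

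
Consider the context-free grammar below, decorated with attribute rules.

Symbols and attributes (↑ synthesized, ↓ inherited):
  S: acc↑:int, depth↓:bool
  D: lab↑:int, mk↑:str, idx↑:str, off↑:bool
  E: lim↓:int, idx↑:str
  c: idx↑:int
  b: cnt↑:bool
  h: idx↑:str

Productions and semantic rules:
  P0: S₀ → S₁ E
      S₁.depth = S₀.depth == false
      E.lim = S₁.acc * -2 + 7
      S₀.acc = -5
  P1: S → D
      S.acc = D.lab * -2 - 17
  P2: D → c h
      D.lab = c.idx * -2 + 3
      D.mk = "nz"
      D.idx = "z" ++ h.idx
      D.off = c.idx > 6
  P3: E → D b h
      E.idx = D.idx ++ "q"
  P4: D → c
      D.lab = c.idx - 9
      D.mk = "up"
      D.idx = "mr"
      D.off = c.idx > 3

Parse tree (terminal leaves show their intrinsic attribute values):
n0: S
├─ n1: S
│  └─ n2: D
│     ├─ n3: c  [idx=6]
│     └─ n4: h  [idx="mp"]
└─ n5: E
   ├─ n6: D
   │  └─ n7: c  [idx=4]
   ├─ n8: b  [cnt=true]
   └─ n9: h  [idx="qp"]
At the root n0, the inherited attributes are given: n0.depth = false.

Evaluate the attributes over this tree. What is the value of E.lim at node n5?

1. n0.depth = false  [given at root]
2. n1.depth = true  [S₀.depth == false]
3. n3.idx = 6  [terminal]
4. n4.idx = "mp"  [terminal]
5. n2.lab = -9  [c.idx * -2 + 3]
6. n2.mk = "nz"  ["nz"]
7. n2.idx = "zmp"  ["z" ++ h.idx]
8. n2.off = false  [c.idx > 6]
9. n1.acc = 1  [D.lab * -2 - 17]
10. n5.lim = 5  [S₁.acc * -2 + 7]
11. n7.idx = 4  [terminal]
12. n6.lab = -5  [c.idx - 9]
13. n6.mk = "up"  ["up"]
14. n6.idx = "mr"  ["mr"]
15. n6.off = true  [c.idx > 3]
16. n8.cnt = true  [terminal]
17. n9.idx = "qp"  [terminal]
18. n5.idx = "mrq"  [D.idx ++ "q"]
19. n0.acc = -5  [-5]

5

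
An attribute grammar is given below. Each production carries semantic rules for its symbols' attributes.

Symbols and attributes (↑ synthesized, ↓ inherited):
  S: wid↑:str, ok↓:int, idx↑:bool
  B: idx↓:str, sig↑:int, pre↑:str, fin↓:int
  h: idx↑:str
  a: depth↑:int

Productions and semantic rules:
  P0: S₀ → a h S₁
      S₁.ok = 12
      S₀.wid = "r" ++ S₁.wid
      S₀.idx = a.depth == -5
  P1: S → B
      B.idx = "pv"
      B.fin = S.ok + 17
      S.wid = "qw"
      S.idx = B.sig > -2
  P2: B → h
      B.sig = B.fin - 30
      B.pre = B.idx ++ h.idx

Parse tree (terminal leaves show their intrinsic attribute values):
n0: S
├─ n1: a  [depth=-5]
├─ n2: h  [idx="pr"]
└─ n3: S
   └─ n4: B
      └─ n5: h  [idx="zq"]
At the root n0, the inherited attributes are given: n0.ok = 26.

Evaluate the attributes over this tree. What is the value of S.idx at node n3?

1. n0.ok = 26  [given at root]
2. n1.depth = -5  [terminal]
3. n2.idx = "pr"  [terminal]
4. n3.ok = 12  [12]
5. n4.idx = "pv"  ["pv"]
6. n4.fin = 29  [S.ok + 17]
7. n5.idx = "zq"  [terminal]
8. n4.sig = -1  [B.fin - 30]
9. n4.pre = "pvzq"  [B.idx ++ h.idx]
10. n3.wid = "qw"  ["qw"]
11. n3.idx = true  [B.sig > -2]
12. n0.wid = "rqw"  ["r" ++ S₁.wid]
13. n0.idx = true  [a.depth == -5]

true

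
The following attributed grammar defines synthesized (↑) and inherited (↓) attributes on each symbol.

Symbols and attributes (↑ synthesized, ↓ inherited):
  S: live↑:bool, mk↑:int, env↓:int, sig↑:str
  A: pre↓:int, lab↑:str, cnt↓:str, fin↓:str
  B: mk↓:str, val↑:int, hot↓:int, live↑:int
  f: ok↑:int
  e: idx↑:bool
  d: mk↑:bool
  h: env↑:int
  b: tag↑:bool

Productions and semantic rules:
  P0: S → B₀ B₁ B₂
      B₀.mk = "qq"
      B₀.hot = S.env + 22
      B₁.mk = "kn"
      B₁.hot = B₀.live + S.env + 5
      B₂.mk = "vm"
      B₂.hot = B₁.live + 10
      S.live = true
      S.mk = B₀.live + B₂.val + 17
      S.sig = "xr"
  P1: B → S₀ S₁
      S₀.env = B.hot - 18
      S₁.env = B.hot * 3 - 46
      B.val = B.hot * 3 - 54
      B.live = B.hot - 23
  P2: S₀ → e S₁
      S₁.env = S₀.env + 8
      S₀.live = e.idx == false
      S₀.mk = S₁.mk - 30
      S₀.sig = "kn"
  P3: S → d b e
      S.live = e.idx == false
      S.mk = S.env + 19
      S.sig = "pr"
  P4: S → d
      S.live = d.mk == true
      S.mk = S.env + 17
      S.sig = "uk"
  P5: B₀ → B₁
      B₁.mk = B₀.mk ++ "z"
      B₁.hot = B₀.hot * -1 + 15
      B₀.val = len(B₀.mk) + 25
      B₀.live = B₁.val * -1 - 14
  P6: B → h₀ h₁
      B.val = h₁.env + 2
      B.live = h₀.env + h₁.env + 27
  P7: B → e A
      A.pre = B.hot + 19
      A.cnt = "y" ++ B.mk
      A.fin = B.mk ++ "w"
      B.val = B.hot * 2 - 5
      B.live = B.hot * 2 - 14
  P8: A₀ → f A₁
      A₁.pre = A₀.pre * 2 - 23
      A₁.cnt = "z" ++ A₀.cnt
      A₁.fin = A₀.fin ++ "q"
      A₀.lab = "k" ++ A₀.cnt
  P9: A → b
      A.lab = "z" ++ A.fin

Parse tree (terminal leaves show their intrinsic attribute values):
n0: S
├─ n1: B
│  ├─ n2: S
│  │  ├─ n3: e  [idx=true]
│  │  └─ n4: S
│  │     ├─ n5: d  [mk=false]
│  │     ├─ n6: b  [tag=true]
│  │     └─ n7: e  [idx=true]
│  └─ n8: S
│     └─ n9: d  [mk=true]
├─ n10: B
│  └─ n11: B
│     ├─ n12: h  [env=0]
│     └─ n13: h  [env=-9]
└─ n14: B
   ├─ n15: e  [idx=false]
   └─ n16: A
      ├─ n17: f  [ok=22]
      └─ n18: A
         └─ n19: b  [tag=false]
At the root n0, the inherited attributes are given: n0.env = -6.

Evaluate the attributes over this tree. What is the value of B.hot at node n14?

1. n0.env = -6  [given at root]
2. n1.mk = "qq"  ["qq"]
3. n1.hot = 16  [S.env + 22]
4. n2.env = -2  [B.hot - 18]
5. n3.idx = true  [terminal]
6. n4.env = 6  [S₀.env + 8]
7. n5.mk = false  [terminal]
8. n6.tag = true  [terminal]
9. n7.idx = true  [terminal]
10. n4.live = false  [e.idx == false]
11. n4.mk = 25  [S.env + 19]
12. n4.sig = "pr"  ["pr"]
13. n2.live = false  [e.idx == false]
14. n2.mk = -5  [S₁.mk - 30]
15. n2.sig = "kn"  ["kn"]
16. n8.env = 2  [B.hot * 3 - 46]
17. n9.mk = true  [terminal]
18. n8.live = true  [d.mk == true]
19. n8.mk = 19  [S.env + 17]
20. n8.sig = "uk"  ["uk"]
21. n1.val = -6  [B.hot * 3 - 54]
22. n1.live = -7  [B.hot - 23]
23. n10.mk = "kn"  ["kn"]
24. n10.hot = -8  [B₀.live + S.env + 5]
25. n11.mk = "knz"  [B₀.mk ++ "z"]
26. n11.hot = 23  [B₀.hot * -1 + 15]
27. n12.env = 0  [terminal]
28. n13.env = -9  [terminal]
29. n11.val = -7  [h₁.env + 2]
30. n11.live = 18  [h₀.env + h₁.env + 27]
31. n10.val = 27  [len(B₀.mk) + 25]
32. n10.live = -7  [B₁.val * -1 - 14]
33. n14.mk = "vm"  ["vm"]
34. n14.hot = 3  [B₁.live + 10]
35. n15.idx = false  [terminal]
36. n16.pre = 22  [B.hot + 19]
37. n16.cnt = "yvm"  ["y" ++ B.mk]
38. n16.fin = "vmw"  [B.mk ++ "w"]
39. n17.ok = 22  [terminal]
40. n18.pre = 21  [A₀.pre * 2 - 23]
41. n18.cnt = "zyvm"  ["z" ++ A₀.cnt]
42. n18.fin = "vmwq"  [A₀.fin ++ "q"]
43. n19.tag = false  [terminal]
44. n18.lab = "zvmwq"  ["z" ++ A.fin]
45. n16.lab = "kyvm"  ["k" ++ A₀.cnt]
46. n14.val = 1  [B.hot * 2 - 5]
47. n14.live = -8  [B.hot * 2 - 14]
48. n0.live = true  [true]
49. n0.mk = 11  [B₀.live + B₂.val + 17]
50. n0.sig = "xr"  ["xr"]

3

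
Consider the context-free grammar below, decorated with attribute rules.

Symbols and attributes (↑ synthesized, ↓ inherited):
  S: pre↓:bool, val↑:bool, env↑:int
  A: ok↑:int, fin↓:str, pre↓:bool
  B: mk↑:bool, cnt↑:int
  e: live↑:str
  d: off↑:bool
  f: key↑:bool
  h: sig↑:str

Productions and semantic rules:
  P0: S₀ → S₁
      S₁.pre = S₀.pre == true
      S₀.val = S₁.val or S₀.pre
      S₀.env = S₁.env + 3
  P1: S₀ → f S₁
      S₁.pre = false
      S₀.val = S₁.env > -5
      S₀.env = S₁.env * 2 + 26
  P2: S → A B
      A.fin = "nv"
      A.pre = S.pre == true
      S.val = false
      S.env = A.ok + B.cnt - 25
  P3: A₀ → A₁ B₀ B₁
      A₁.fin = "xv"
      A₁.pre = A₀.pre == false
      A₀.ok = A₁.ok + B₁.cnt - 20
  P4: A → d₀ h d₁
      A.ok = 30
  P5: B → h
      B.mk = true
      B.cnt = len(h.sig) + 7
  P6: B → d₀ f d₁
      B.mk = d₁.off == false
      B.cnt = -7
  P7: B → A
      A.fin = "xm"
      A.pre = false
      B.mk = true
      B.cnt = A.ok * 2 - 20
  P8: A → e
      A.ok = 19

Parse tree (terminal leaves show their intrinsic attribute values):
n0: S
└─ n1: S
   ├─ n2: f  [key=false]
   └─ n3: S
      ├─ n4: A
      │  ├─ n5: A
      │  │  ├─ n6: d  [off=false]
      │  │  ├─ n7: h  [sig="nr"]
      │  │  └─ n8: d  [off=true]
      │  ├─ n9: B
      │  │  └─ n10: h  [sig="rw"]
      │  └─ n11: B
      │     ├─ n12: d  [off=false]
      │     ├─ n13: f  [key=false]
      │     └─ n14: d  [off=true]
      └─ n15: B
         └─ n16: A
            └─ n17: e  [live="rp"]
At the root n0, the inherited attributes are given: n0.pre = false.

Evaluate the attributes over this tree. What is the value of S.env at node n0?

21

1. n0.pre = false  [given at root]
2. n1.pre = false  [S₀.pre == true]
3. n2.key = false  [terminal]
4. n3.pre = false  [false]
5. n4.fin = "nv"  ["nv"]
6. n4.pre = false  [S.pre == true]
7. n5.fin = "xv"  ["xv"]
8. n5.pre = true  [A₀.pre == false]
9. n6.off = false  [terminal]
10. n7.sig = "nr"  [terminal]
11. n8.off = true  [terminal]
12. n5.ok = 30  [30]
13. n10.sig = "rw"  [terminal]
14. n9.mk = true  [true]
15. n9.cnt = 9  [len(h.sig) + 7]
16. n12.off = false  [terminal]
17. n13.key = false  [terminal]
18. n14.off = true  [terminal]
19. n11.mk = false  [d₁.off == false]
20. n11.cnt = -7  [-7]
21. n4.ok = 3  [A₁.ok + B₁.cnt - 20]
22. n16.fin = "xm"  ["xm"]
23. n16.pre = false  [false]
24. n17.live = "rp"  [terminal]
25. n16.ok = 19  [19]
26. n15.mk = true  [true]
27. n15.cnt = 18  [A.ok * 2 - 20]
28. n3.val = false  [false]
29. n3.env = -4  [A.ok + B.cnt - 25]
30. n1.val = true  [S₁.env > -5]
31. n1.env = 18  [S₁.env * 2 + 26]
32. n0.val = true  [S₁.val or S₀.pre]
33. n0.env = 21  [S₁.env + 3]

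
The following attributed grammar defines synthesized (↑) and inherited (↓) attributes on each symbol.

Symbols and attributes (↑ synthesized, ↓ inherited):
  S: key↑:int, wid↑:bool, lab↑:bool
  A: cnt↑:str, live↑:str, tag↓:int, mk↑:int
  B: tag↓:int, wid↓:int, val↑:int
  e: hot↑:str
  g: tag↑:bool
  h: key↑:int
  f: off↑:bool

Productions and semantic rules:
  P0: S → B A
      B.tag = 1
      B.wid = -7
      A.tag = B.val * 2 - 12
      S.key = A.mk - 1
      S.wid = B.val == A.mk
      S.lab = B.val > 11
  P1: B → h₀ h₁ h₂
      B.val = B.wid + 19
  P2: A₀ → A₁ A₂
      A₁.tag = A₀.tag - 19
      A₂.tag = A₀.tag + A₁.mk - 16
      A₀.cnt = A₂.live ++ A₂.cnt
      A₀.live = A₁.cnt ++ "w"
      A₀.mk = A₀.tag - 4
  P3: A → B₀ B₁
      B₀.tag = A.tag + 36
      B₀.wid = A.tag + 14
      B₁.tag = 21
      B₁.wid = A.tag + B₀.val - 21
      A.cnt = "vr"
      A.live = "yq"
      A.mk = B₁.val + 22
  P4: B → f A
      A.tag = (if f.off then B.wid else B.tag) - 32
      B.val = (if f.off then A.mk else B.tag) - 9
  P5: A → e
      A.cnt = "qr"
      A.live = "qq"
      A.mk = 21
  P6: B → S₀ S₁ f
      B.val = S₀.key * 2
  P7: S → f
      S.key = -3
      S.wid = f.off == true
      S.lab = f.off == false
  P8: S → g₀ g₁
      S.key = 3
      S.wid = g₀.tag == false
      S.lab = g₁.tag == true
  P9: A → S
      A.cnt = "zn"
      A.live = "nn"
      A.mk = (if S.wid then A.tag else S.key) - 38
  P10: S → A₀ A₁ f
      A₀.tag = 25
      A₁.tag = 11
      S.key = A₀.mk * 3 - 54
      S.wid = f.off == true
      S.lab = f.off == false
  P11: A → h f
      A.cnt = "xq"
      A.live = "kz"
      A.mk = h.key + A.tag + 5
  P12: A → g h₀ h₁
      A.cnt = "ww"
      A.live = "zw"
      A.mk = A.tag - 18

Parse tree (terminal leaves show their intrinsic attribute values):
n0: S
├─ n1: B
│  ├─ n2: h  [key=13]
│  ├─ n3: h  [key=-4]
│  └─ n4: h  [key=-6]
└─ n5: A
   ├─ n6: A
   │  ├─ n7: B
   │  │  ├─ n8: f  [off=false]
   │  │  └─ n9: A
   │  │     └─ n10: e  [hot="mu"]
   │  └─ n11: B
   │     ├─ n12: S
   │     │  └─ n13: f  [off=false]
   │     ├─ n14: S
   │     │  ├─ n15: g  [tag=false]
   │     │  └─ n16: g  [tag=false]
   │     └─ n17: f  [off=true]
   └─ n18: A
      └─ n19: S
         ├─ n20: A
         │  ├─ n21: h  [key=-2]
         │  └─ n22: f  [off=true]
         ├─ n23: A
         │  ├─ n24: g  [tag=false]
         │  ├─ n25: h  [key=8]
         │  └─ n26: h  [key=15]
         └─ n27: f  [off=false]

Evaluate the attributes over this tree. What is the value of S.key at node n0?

7

1. n1.tag = 1  [1]
2. n1.wid = -7  [-7]
3. n2.key = 13  [terminal]
4. n3.key = -4  [terminal]
5. n4.key = -6  [terminal]
6. n1.val = 12  [B.wid + 19]
7. n5.tag = 12  [B.val * 2 - 12]
8. n6.tag = -7  [A₀.tag - 19]
9. n7.tag = 29  [A.tag + 36]
10. n7.wid = 7  [A.tag + 14]
11. n8.off = false  [terminal]
12. n9.tag = -3  [(if f.off then B.wid else B.tag) - 32]
13. n10.hot = "mu"  [terminal]
14. n9.cnt = "qr"  ["qr"]
15. n9.live = "qq"  ["qq"]
16. n9.mk = 21  [21]
17. n7.val = 20  [(if f.off then A.mk else B.tag) - 9]
18. n11.tag = 21  [21]
19. n11.wid = -8  [A.tag + B₀.val - 21]
20. n13.off = false  [terminal]
21. n12.key = -3  [-3]
22. n12.wid = false  [f.off == true]
23. n12.lab = true  [f.off == false]
24. n15.tag = false  [terminal]
25. n16.tag = false  [terminal]
26. n14.key = 3  [3]
27. n14.wid = true  [g₀.tag == false]
28. n14.lab = false  [g₁.tag == true]
29. n17.off = true  [terminal]
30. n11.val = -6  [S₀.key * 2]
31. n6.cnt = "vr"  ["vr"]
32. n6.live = "yq"  ["yq"]
33. n6.mk = 16  [B₁.val + 22]
34. n18.tag = 12  [A₀.tag + A₁.mk - 16]
35. n20.tag = 25  [25]
36. n21.key = -2  [terminal]
37. n22.off = true  [terminal]
38. n20.cnt = "xq"  ["xq"]
39. n20.live = "kz"  ["kz"]
40. n20.mk = 28  [h.key + A.tag + 5]
41. n23.tag = 11  [11]
42. n24.tag = false  [terminal]
43. n25.key = 8  [terminal]
44. n26.key = 15  [terminal]
45. n23.cnt = "ww"  ["ww"]
46. n23.live = "zw"  ["zw"]
47. n23.mk = -7  [A.tag - 18]
48. n27.off = false  [terminal]
49. n19.key = 30  [A₀.mk * 3 - 54]
50. n19.wid = false  [f.off == true]
51. n19.lab = true  [f.off == false]
52. n18.cnt = "zn"  ["zn"]
53. n18.live = "nn"  ["nn"]
54. n18.mk = -8  [(if S.wid then A.tag else S.key) - 38]
55. n5.cnt = "nnzn"  [A₂.live ++ A₂.cnt]
56. n5.live = "vrw"  [A₁.cnt ++ "w"]
57. n5.mk = 8  [A₀.tag - 4]
58. n0.key = 7  [A.mk - 1]
59. n0.wid = false  [B.val == A.mk]
60. n0.lab = true  [B.val > 11]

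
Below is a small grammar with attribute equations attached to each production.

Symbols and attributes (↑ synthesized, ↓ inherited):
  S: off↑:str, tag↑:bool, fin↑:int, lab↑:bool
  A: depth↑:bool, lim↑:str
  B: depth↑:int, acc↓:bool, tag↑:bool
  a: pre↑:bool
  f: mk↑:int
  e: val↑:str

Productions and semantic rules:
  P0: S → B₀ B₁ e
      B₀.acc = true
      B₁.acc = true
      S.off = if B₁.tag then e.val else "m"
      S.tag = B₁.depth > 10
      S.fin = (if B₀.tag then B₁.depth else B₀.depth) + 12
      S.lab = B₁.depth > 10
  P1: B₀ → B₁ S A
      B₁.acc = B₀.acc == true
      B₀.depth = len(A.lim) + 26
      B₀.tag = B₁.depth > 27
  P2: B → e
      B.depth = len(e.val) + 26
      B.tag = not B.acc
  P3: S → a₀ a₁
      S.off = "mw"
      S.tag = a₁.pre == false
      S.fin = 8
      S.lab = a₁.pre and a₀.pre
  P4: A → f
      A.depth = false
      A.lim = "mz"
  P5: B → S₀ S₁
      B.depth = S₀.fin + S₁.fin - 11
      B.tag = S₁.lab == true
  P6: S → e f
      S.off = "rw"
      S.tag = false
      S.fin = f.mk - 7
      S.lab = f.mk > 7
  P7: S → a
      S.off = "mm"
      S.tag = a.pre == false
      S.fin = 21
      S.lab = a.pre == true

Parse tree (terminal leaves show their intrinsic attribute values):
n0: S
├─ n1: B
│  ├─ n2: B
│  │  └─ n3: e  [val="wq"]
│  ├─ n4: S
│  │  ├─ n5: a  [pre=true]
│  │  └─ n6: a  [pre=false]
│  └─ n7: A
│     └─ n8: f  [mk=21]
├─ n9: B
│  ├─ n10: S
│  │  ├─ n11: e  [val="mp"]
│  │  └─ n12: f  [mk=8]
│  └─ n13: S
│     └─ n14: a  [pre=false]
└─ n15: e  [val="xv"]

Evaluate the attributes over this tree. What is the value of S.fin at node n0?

1. n1.acc = true  [true]
2. n2.acc = true  [B₀.acc == true]
3. n3.val = "wq"  [terminal]
4. n2.depth = 28  [len(e.val) + 26]
5. n2.tag = false  [not B.acc]
6. n5.pre = true  [terminal]
7. n6.pre = false  [terminal]
8. n4.off = "mw"  ["mw"]
9. n4.tag = true  [a₁.pre == false]
10. n4.fin = 8  [8]
11. n4.lab = false  [a₁.pre and a₀.pre]
12. n8.mk = 21  [terminal]
13. n7.depth = false  [false]
14. n7.lim = "mz"  ["mz"]
15. n1.depth = 28  [len(A.lim) + 26]
16. n1.tag = true  [B₁.depth > 27]
17. n9.acc = true  [true]
18. n11.val = "mp"  [terminal]
19. n12.mk = 8  [terminal]
20. n10.off = "rw"  ["rw"]
21. n10.tag = false  [false]
22. n10.fin = 1  [f.mk - 7]
23. n10.lab = true  [f.mk > 7]
24. n14.pre = false  [terminal]
25. n13.off = "mm"  ["mm"]
26. n13.tag = true  [a.pre == false]
27. n13.fin = 21  [21]
28. n13.lab = false  [a.pre == true]
29. n9.depth = 11  [S₀.fin + S₁.fin - 11]
30. n9.tag = false  [S₁.lab == true]
31. n15.val = "xv"  [terminal]
32. n0.off = "m"  [if B₁.tag then e.val else "m"]
33. n0.tag = true  [B₁.depth > 10]
34. n0.fin = 23  [(if B₀.tag then B₁.depth else B₀.depth) + 12]
35. n0.lab = true  [B₁.depth > 10]

23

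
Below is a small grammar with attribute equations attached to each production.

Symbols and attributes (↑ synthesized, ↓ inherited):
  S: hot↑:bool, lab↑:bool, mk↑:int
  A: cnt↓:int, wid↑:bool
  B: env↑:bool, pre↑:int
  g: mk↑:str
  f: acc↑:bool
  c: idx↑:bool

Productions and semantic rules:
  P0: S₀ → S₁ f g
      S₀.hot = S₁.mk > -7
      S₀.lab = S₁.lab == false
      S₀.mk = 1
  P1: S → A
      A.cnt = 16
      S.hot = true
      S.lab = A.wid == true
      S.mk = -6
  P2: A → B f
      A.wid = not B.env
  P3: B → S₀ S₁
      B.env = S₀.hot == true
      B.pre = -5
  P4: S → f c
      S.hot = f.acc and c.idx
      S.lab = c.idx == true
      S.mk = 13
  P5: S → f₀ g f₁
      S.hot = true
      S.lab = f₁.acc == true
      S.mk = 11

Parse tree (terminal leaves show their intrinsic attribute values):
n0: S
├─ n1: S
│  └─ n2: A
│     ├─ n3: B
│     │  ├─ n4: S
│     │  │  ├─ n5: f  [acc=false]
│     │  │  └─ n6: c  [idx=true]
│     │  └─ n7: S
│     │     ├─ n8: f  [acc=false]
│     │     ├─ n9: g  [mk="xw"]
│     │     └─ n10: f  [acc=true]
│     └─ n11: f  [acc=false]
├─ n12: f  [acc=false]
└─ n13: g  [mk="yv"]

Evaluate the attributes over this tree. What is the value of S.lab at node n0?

false

1. n2.cnt = 16  [16]
2. n5.acc = false  [terminal]
3. n6.idx = true  [terminal]
4. n4.hot = false  [f.acc and c.idx]
5. n4.lab = true  [c.idx == true]
6. n4.mk = 13  [13]
7. n8.acc = false  [terminal]
8. n9.mk = "xw"  [terminal]
9. n10.acc = true  [terminal]
10. n7.hot = true  [true]
11. n7.lab = true  [f₁.acc == true]
12. n7.mk = 11  [11]
13. n3.env = false  [S₀.hot == true]
14. n3.pre = -5  [-5]
15. n11.acc = false  [terminal]
16. n2.wid = true  [not B.env]
17. n1.hot = true  [true]
18. n1.lab = true  [A.wid == true]
19. n1.mk = -6  [-6]
20. n12.acc = false  [terminal]
21. n13.mk = "yv"  [terminal]
22. n0.hot = true  [S₁.mk > -7]
23. n0.lab = false  [S₁.lab == false]
24. n0.mk = 1  [1]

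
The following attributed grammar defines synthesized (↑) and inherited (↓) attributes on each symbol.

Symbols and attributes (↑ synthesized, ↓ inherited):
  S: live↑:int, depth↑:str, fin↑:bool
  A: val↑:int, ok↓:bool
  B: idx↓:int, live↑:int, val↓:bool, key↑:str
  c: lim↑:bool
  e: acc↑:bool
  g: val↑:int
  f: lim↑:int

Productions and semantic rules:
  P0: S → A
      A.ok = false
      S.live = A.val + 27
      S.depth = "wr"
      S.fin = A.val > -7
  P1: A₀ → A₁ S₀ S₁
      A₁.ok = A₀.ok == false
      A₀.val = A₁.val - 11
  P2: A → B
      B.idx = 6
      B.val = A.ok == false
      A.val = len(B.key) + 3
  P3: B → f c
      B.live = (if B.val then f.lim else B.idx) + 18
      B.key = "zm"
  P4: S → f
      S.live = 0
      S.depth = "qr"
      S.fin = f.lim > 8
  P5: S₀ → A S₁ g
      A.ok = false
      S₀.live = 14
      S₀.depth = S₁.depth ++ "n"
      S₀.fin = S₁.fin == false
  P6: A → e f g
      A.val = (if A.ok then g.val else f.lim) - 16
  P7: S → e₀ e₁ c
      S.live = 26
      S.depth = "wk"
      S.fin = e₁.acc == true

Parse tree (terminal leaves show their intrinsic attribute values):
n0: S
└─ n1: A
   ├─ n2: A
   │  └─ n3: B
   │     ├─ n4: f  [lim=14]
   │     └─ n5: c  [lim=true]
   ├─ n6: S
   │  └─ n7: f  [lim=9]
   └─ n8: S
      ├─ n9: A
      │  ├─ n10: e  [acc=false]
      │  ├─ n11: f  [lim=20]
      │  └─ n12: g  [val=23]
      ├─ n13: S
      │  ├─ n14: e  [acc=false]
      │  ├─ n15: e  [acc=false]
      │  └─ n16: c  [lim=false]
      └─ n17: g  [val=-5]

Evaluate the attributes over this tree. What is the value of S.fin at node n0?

true

1. n1.ok = false  [false]
2. n2.ok = true  [A₀.ok == false]
3. n3.idx = 6  [6]
4. n3.val = false  [A.ok == false]
5. n4.lim = 14  [terminal]
6. n5.lim = true  [terminal]
7. n3.live = 24  [(if B.val then f.lim else B.idx) + 18]
8. n3.key = "zm"  ["zm"]
9. n2.val = 5  [len(B.key) + 3]
10. n7.lim = 9  [terminal]
11. n6.live = 0  [0]
12. n6.depth = "qr"  ["qr"]
13. n6.fin = true  [f.lim > 8]
14. n9.ok = false  [false]
15. n10.acc = false  [terminal]
16. n11.lim = 20  [terminal]
17. n12.val = 23  [terminal]
18. n9.val = 4  [(if A.ok then g.val else f.lim) - 16]
19. n14.acc = false  [terminal]
20. n15.acc = false  [terminal]
21. n16.lim = false  [terminal]
22. n13.live = 26  [26]
23. n13.depth = "wk"  ["wk"]
24. n13.fin = false  [e₁.acc == true]
25. n17.val = -5  [terminal]
26. n8.live = 14  [14]
27. n8.depth = "wkn"  [S₁.depth ++ "n"]
28. n8.fin = true  [S₁.fin == false]
29. n1.val = -6  [A₁.val - 11]
30. n0.live = 21  [A.val + 27]
31. n0.depth = "wr"  ["wr"]
32. n0.fin = true  [A.val > -7]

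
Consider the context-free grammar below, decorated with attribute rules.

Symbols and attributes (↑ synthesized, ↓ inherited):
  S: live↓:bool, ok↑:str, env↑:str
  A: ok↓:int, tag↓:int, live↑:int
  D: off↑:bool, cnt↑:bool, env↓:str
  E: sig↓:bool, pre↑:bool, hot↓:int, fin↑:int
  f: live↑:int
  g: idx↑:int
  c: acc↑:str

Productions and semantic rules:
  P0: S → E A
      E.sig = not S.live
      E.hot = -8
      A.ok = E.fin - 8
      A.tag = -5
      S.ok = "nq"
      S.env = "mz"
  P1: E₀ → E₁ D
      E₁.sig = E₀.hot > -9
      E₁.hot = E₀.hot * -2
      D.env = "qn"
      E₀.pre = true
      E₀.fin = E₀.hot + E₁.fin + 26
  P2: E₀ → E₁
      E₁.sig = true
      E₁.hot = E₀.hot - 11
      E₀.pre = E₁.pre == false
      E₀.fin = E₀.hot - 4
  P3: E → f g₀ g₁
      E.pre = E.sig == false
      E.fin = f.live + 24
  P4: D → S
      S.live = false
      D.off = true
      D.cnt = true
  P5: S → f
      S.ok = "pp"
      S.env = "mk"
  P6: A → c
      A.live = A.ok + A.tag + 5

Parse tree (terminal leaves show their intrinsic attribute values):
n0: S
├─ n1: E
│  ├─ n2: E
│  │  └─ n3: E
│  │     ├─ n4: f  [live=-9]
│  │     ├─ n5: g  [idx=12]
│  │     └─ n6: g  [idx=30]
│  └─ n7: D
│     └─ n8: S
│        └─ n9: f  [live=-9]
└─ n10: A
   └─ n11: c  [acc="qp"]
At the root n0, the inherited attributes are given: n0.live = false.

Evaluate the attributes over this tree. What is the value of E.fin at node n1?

1. n0.live = false  [given at root]
2. n1.sig = true  [not S.live]
3. n1.hot = -8  [-8]
4. n2.sig = true  [E₀.hot > -9]
5. n2.hot = 16  [E₀.hot * -2]
6. n3.sig = true  [true]
7. n3.hot = 5  [E₀.hot - 11]
8. n4.live = -9  [terminal]
9. n5.idx = 12  [terminal]
10. n6.idx = 30  [terminal]
11. n3.pre = false  [E.sig == false]
12. n3.fin = 15  [f.live + 24]
13. n2.pre = true  [E₁.pre == false]
14. n2.fin = 12  [E₀.hot - 4]
15. n7.env = "qn"  ["qn"]
16. n8.live = false  [false]
17. n9.live = -9  [terminal]
18. n8.ok = "pp"  ["pp"]
19. n8.env = "mk"  ["mk"]
20. n7.off = true  [true]
21. n7.cnt = true  [true]
22. n1.pre = true  [true]
23. n1.fin = 30  [E₀.hot + E₁.fin + 26]
24. n10.ok = 22  [E.fin - 8]
25. n10.tag = -5  [-5]
26. n11.acc = "qp"  [terminal]
27. n10.live = 22  [A.ok + A.tag + 5]
28. n0.ok = "nq"  ["nq"]
29. n0.env = "mz"  ["mz"]

30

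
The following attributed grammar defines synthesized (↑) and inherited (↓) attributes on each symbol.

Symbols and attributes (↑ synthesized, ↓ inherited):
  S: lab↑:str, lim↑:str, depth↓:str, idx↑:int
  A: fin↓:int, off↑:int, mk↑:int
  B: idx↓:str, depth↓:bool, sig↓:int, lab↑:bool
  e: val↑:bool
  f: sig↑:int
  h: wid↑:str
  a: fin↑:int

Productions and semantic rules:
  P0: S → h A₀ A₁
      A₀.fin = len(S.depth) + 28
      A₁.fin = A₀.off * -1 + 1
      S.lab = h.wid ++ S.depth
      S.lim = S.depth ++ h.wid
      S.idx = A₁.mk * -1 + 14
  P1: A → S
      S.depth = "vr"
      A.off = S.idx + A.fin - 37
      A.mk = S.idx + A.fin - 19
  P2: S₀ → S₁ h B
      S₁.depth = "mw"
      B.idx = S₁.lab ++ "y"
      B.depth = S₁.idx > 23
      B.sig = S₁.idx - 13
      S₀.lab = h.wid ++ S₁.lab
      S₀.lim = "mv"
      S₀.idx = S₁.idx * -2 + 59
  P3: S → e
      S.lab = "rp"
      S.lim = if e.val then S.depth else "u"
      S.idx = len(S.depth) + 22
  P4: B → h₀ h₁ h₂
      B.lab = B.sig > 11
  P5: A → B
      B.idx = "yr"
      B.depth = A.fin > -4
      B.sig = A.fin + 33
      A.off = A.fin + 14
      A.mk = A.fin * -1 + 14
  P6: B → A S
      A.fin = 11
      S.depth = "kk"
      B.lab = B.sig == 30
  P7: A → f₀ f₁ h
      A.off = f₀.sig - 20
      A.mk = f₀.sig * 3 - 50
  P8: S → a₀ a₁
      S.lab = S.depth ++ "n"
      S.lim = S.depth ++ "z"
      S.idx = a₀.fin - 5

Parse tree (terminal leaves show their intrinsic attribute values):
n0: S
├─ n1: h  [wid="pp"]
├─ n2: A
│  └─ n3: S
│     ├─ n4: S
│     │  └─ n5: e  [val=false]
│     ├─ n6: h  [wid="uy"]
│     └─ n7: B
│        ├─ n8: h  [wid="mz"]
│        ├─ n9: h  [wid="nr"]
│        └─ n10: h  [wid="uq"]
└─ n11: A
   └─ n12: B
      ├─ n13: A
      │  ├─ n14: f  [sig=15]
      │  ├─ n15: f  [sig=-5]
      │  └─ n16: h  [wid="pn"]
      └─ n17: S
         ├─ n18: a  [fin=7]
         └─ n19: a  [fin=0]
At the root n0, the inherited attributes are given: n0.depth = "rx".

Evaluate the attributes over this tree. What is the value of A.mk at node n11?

17

1. n0.depth = "rx"  [given at root]
2. n1.wid = "pp"  [terminal]
3. n2.fin = 30  [len(S.depth) + 28]
4. n3.depth = "vr"  ["vr"]
5. n4.depth = "mw"  ["mw"]
6. n5.val = false  [terminal]
7. n4.lab = "rp"  ["rp"]
8. n4.lim = "u"  [if e.val then S.depth else "u"]
9. n4.idx = 24  [len(S.depth) + 22]
10. n6.wid = "uy"  [terminal]
11. n7.idx = "rpy"  [S₁.lab ++ "y"]
12. n7.depth = true  [S₁.idx > 23]
13. n7.sig = 11  [S₁.idx - 13]
14. n8.wid = "mz"  [terminal]
15. n9.wid = "nr"  [terminal]
16. n10.wid = "uq"  [terminal]
17. n7.lab = false  [B.sig > 11]
18. n3.lab = "uyrp"  [h.wid ++ S₁.lab]
19. n3.lim = "mv"  ["mv"]
20. n3.idx = 11  [S₁.idx * -2 + 59]
21. n2.off = 4  [S.idx + A.fin - 37]
22. n2.mk = 22  [S.idx + A.fin - 19]
23. n11.fin = -3  [A₀.off * -1 + 1]
24. n12.idx = "yr"  ["yr"]
25. n12.depth = true  [A.fin > -4]
26. n12.sig = 30  [A.fin + 33]
27. n13.fin = 11  [11]
28. n14.sig = 15  [terminal]
29. n15.sig = -5  [terminal]
30. n16.wid = "pn"  [terminal]
31. n13.off = -5  [f₀.sig - 20]
32. n13.mk = -5  [f₀.sig * 3 - 50]
33. n17.depth = "kk"  ["kk"]
34. n18.fin = 7  [terminal]
35. n19.fin = 0  [terminal]
36. n17.lab = "kkn"  [S.depth ++ "n"]
37. n17.lim = "kkz"  [S.depth ++ "z"]
38. n17.idx = 2  [a₀.fin - 5]
39. n12.lab = true  [B.sig == 30]
40. n11.off = 11  [A.fin + 14]
41. n11.mk = 17  [A.fin * -1 + 14]
42. n0.lab = "pprx"  [h.wid ++ S.depth]
43. n0.lim = "rxpp"  [S.depth ++ h.wid]
44. n0.idx = -3  [A₁.mk * -1 + 14]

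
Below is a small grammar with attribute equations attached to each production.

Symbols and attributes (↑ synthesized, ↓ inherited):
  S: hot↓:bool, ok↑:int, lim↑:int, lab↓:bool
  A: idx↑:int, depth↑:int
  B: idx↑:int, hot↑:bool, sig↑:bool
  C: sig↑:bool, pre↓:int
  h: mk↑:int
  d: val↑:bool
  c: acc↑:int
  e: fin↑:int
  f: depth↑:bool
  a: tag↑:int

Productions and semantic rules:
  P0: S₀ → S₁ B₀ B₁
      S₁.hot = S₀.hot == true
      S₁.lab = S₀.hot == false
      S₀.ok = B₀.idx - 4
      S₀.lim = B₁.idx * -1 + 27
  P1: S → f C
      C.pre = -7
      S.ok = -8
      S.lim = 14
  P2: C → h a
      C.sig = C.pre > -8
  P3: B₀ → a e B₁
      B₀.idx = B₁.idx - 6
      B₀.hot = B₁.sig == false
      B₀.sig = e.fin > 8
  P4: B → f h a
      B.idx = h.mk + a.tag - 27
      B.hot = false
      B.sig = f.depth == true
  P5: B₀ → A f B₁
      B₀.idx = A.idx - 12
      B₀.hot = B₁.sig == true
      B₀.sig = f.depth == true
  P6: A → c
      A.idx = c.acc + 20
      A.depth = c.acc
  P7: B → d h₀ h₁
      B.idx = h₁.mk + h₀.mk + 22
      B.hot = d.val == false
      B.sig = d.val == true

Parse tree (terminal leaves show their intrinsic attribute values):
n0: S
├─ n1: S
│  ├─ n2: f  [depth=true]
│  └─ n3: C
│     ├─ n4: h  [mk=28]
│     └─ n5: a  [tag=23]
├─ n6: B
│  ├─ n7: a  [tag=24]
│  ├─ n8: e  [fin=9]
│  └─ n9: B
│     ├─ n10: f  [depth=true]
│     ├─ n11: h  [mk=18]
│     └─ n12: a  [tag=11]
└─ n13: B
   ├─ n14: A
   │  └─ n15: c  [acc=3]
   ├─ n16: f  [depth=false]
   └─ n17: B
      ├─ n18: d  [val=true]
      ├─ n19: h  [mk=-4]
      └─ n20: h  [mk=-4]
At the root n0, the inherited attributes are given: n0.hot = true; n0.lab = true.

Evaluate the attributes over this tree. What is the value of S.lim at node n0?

1. n0.hot = true  [given at root]
2. n0.lab = true  [given at root]
3. n1.hot = true  [S₀.hot == true]
4. n1.lab = false  [S₀.hot == false]
5. n2.depth = true  [terminal]
6. n3.pre = -7  [-7]
7. n4.mk = 28  [terminal]
8. n5.tag = 23  [terminal]
9. n3.sig = true  [C.pre > -8]
10. n1.ok = -8  [-8]
11. n1.lim = 14  [14]
12. n7.tag = 24  [terminal]
13. n8.fin = 9  [terminal]
14. n10.depth = true  [terminal]
15. n11.mk = 18  [terminal]
16. n12.tag = 11  [terminal]
17. n9.idx = 2  [h.mk + a.tag - 27]
18. n9.hot = false  [false]
19. n9.sig = true  [f.depth == true]
20. n6.idx = -4  [B₁.idx - 6]
21. n6.hot = false  [B₁.sig == false]
22. n6.sig = true  [e.fin > 8]
23. n15.acc = 3  [terminal]
24. n14.idx = 23  [c.acc + 20]
25. n14.depth = 3  [c.acc]
26. n16.depth = false  [terminal]
27. n18.val = true  [terminal]
28. n19.mk = -4  [terminal]
29. n20.mk = -4  [terminal]
30. n17.idx = 14  [h₁.mk + h₀.mk + 22]
31. n17.hot = false  [d.val == false]
32. n17.sig = true  [d.val == true]
33. n13.idx = 11  [A.idx - 12]
34. n13.hot = true  [B₁.sig == true]
35. n13.sig = false  [f.depth == true]
36. n0.ok = -8  [B₀.idx - 4]
37. n0.lim = 16  [B₁.idx * -1 + 27]

16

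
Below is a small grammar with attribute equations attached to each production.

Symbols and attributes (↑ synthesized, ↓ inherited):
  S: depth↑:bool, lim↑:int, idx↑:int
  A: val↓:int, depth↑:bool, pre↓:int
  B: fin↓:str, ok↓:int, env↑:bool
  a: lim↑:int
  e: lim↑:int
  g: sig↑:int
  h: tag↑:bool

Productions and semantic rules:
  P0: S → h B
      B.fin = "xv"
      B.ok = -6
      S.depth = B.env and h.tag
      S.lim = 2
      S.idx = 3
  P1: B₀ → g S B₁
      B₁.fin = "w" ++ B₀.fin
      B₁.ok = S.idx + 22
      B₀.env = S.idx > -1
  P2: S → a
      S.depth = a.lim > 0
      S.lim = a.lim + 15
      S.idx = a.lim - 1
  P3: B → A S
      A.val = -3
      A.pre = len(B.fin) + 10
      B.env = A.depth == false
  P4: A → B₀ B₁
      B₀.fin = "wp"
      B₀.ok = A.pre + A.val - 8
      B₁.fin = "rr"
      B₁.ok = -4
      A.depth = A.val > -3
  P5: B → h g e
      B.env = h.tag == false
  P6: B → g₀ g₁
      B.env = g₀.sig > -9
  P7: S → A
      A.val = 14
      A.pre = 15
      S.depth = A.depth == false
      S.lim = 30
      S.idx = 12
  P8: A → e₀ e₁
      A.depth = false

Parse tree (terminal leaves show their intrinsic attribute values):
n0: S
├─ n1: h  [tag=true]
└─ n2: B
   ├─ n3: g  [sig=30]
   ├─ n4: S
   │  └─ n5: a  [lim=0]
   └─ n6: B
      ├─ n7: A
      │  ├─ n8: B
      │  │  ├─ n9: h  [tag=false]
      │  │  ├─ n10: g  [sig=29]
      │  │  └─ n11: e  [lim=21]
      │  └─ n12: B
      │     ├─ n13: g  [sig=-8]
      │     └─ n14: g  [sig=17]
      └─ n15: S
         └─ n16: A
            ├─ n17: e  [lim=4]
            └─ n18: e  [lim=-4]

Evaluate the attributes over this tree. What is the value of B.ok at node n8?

2

1. n1.tag = true  [terminal]
2. n2.fin = "xv"  ["xv"]
3. n2.ok = -6  [-6]
4. n3.sig = 30  [terminal]
5. n5.lim = 0  [terminal]
6. n4.depth = false  [a.lim > 0]
7. n4.lim = 15  [a.lim + 15]
8. n4.idx = -1  [a.lim - 1]
9. n6.fin = "wxv"  ["w" ++ B₀.fin]
10. n6.ok = 21  [S.idx + 22]
11. n7.val = -3  [-3]
12. n7.pre = 13  [len(B.fin) + 10]
13. n8.fin = "wp"  ["wp"]
14. n8.ok = 2  [A.pre + A.val - 8]
15. n9.tag = false  [terminal]
16. n10.sig = 29  [terminal]
17. n11.lim = 21  [terminal]
18. n8.env = true  [h.tag == false]
19. n12.fin = "rr"  ["rr"]
20. n12.ok = -4  [-4]
21. n13.sig = -8  [terminal]
22. n14.sig = 17  [terminal]
23. n12.env = true  [g₀.sig > -9]
24. n7.depth = false  [A.val > -3]
25. n16.val = 14  [14]
26. n16.pre = 15  [15]
27. n17.lim = 4  [terminal]
28. n18.lim = -4  [terminal]
29. n16.depth = false  [false]
30. n15.depth = true  [A.depth == false]
31. n15.lim = 30  [30]
32. n15.idx = 12  [12]
33. n6.env = true  [A.depth == false]
34. n2.env = false  [S.idx > -1]
35. n0.depth = false  [B.env and h.tag]
36. n0.lim = 2  [2]
37. n0.idx = 3  [3]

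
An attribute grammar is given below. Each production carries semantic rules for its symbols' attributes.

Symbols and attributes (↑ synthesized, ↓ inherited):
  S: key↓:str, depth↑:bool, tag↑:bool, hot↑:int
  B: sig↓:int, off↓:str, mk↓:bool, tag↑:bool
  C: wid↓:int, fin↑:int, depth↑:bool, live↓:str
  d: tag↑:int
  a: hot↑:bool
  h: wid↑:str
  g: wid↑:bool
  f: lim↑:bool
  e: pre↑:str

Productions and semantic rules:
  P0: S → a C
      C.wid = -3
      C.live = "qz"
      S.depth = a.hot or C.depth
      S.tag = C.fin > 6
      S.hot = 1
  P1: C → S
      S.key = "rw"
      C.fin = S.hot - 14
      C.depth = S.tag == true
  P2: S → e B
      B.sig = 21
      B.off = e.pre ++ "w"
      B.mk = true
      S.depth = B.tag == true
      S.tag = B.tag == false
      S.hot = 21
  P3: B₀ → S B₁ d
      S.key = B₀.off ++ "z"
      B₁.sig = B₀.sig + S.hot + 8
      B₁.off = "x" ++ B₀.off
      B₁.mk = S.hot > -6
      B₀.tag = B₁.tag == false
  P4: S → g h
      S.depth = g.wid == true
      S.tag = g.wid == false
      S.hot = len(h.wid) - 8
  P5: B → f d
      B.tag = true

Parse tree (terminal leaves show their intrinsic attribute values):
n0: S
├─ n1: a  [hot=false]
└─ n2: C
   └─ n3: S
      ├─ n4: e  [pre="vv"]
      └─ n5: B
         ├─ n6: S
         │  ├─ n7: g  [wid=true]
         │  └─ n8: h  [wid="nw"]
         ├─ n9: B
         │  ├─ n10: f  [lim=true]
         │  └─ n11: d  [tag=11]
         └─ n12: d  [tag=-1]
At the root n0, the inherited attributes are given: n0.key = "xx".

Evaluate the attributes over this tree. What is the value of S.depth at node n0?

true

1. n0.key = "xx"  [given at root]
2. n1.hot = false  [terminal]
3. n2.wid = -3  [-3]
4. n2.live = "qz"  ["qz"]
5. n3.key = "rw"  ["rw"]
6. n4.pre = "vv"  [terminal]
7. n5.sig = 21  [21]
8. n5.off = "vvw"  [e.pre ++ "w"]
9. n5.mk = true  [true]
10. n6.key = "vvwz"  [B₀.off ++ "z"]
11. n7.wid = true  [terminal]
12. n8.wid = "nw"  [terminal]
13. n6.depth = true  [g.wid == true]
14. n6.tag = false  [g.wid == false]
15. n6.hot = -6  [len(h.wid) - 8]
16. n9.sig = 23  [B₀.sig + S.hot + 8]
17. n9.off = "xvvw"  ["x" ++ B₀.off]
18. n9.mk = false  [S.hot > -6]
19. n10.lim = true  [terminal]
20. n11.tag = 11  [terminal]
21. n9.tag = true  [true]
22. n12.tag = -1  [terminal]
23. n5.tag = false  [B₁.tag == false]
24. n3.depth = false  [B.tag == true]
25. n3.tag = true  [B.tag == false]
26. n3.hot = 21  [21]
27. n2.fin = 7  [S.hot - 14]
28. n2.depth = true  [S.tag == true]
29. n0.depth = true  [a.hot or C.depth]
30. n0.tag = true  [C.fin > 6]
31. n0.hot = 1  [1]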